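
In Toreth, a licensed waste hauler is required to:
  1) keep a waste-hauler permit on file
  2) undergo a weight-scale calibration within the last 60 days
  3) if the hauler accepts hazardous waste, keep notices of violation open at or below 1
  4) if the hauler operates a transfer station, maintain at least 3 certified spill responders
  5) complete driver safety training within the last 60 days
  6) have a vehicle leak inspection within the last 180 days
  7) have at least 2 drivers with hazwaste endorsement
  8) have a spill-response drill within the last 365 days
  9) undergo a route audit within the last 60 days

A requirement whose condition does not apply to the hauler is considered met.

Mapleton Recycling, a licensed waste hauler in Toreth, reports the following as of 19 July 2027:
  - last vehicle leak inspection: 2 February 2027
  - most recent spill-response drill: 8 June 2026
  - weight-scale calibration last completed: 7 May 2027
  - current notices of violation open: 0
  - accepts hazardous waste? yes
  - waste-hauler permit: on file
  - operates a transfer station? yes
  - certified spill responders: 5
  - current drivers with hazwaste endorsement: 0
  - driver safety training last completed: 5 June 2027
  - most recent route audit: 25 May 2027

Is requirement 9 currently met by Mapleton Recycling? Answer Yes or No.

Yes

9. route audit 55 days ago vs limit 60 → met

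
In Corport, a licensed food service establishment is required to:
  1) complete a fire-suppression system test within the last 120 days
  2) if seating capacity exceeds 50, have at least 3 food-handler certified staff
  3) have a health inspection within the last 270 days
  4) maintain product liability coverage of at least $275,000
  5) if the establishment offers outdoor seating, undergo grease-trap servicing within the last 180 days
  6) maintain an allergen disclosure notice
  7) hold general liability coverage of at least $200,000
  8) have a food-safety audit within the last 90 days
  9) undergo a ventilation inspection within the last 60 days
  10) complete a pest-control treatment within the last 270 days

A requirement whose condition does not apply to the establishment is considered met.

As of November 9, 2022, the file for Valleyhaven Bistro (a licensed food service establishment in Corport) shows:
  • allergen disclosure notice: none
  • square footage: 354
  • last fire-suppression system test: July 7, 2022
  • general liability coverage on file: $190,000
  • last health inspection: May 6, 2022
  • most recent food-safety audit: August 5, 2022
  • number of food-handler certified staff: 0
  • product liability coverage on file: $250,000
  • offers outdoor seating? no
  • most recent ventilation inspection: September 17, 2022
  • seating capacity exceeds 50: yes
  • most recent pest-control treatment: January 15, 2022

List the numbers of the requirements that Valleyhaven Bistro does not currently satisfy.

1, 2, 4, 6, 7, 8, 10

1. fire-suppression system test 125 days ago vs limit 120 → not met
2. condition 'seating capacity exceeds 50' holds; food-handler certified staff 0 < 3 → not met
3. health inspection 187 days ago vs limit 270 → met
4. product liability coverage $250,000 < $275,000 → not met
5. condition 'offers outdoor seating' does not hold → requirement n/a → met
6. allergen disclosure notice absent → not met
7. general liability coverage $190,000 < $200,000 → not met
8. food-safety audit 96 days ago vs limit 90 → not met
9. ventilation inspection 53 days ago vs limit 60 → met
10. pest-control treatment 298 days ago vs limit 270 → not met
Not met: 1, 2, 4, 6, 7, 8, 10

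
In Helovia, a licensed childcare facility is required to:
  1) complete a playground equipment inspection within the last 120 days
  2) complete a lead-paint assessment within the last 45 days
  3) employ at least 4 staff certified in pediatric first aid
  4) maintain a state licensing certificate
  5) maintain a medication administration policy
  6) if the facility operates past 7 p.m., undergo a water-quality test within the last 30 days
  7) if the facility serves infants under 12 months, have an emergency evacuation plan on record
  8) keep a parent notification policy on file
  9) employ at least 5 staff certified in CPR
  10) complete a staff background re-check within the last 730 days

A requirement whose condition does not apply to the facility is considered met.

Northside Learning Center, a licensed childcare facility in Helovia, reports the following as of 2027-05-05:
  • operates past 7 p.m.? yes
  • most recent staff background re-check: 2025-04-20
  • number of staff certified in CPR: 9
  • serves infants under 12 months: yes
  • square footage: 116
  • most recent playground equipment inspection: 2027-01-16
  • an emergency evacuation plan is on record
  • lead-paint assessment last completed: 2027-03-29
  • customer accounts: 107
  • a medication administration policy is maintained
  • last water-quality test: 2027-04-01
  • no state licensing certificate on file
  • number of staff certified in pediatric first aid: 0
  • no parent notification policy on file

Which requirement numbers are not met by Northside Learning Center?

3, 4, 6, 8, 10

1. playground equipment inspection 109 days ago vs limit 120 → met
2. lead-paint assessment 37 days ago vs limit 45 → met
3. staff certified in pediatric first aid 0 < 4 → not met
4. state licensing certificate absent → not met
5. medication administration policy present → met
6. condition 'operates past 7 p.m.' holds; water-quality test 34 days ago vs limit 30 → not met
7. condition 'serves infants under 12 months' holds; emergency evacuation plan present → met
8. parent notification policy absent → not met
9. staff certified in CPR 9 ≥ 5 → met
10. staff background re-check 745 days ago vs limit 730 → not met
Not met: 3, 4, 6, 8, 10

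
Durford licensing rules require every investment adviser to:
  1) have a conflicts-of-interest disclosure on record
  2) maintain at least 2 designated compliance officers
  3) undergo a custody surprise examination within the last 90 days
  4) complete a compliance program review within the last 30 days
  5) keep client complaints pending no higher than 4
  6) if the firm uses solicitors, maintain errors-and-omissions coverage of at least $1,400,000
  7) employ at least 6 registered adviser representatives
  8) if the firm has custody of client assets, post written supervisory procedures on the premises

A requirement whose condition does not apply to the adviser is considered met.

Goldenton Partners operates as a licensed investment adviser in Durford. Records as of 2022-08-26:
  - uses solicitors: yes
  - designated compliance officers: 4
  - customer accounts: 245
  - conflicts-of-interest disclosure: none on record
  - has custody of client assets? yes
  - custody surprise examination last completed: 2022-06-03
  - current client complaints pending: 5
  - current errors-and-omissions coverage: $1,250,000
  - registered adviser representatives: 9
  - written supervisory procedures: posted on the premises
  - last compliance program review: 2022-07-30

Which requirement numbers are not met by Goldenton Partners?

1, 5, 6

1. conflicts-of-interest disclosure absent → not met
2. designated compliance officers 4 ≥ 2 → met
3. custody surprise examination 84 days ago vs limit 90 → met
4. compliance program review 27 days ago vs limit 30 → met
5. client complaints pending 5 > 4 → not met
6. condition 'uses solicitors' holds; errors-and-omissions coverage $1,250,000 < $1,400,000 → not met
7. registered adviser representatives 9 ≥ 6 → met
8. condition 'has custody of client assets' holds; written supervisory procedures present → met
Not met: 1, 5, 6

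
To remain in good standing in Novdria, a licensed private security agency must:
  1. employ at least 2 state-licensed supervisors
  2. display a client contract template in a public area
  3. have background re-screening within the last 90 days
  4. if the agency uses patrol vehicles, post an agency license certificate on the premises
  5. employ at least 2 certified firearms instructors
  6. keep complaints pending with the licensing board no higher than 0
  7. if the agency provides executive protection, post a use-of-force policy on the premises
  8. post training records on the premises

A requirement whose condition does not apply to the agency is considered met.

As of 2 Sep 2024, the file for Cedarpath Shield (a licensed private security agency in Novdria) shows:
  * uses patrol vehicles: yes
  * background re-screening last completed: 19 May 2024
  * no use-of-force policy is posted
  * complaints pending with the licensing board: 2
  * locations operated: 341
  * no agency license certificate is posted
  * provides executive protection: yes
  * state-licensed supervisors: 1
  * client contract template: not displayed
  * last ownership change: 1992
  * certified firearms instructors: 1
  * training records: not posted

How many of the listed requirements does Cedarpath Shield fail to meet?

8

1. state-licensed supervisors 1 < 2 → not met
2. client contract template absent → not met
3. background re-screening 106 days ago vs limit 90 → not met
4. condition 'uses patrol vehicles' holds; agency license certificate absent → not met
5. certified firearms instructors 1 < 2 → not met
6. complaints pending with the licensing board 2 > 0 → not met
7. condition 'provides executive protection' holds; use-of-force policy absent → not met
8. training records absent → not met
Not met: 8 of 8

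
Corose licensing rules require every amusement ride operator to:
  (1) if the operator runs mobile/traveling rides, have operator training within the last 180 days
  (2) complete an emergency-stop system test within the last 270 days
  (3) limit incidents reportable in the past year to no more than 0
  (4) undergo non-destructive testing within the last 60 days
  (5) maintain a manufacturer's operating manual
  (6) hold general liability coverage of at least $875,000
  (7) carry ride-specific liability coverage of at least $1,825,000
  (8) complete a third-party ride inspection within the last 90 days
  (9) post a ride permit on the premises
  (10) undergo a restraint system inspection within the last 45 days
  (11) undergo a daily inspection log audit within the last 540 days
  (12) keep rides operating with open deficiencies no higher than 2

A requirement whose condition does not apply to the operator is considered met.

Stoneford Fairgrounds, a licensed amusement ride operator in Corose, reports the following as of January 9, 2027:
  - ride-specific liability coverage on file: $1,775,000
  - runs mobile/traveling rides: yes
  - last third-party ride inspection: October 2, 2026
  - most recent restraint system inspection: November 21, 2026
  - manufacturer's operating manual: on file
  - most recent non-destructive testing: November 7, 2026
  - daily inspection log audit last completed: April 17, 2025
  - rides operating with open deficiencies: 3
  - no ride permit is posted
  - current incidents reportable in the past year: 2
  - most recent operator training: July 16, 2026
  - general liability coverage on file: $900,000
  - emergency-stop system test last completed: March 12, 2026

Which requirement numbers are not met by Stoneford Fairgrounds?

2, 3, 4, 7, 8, 9, 10, 11, 12

1. condition 'runs mobile/traveling rides' holds; operator training 177 days ago vs limit 180 → met
2. emergency-stop system test 303 days ago vs limit 270 → not met
3. incidents reportable in the past year 2 > 0 → not met
4. non-destructive testing 63 days ago vs limit 60 → not met
5. manufacturer's operating manual present → met
6. general liability coverage $900,000 ≥ $875,000 → met
7. ride-specific liability coverage $1,775,000 < $1,825,000 → not met
8. third-party ride inspection 99 days ago vs limit 90 → not met
9. ride permit absent → not met
10. restraint system inspection 49 days ago vs limit 45 → not met
11. daily inspection log audit 632 days ago vs limit 540 → not met
12. rides operating with open deficiencies 3 > 2 → not met
Not met: 2, 3, 4, 7, 8, 9, 10, 11, 12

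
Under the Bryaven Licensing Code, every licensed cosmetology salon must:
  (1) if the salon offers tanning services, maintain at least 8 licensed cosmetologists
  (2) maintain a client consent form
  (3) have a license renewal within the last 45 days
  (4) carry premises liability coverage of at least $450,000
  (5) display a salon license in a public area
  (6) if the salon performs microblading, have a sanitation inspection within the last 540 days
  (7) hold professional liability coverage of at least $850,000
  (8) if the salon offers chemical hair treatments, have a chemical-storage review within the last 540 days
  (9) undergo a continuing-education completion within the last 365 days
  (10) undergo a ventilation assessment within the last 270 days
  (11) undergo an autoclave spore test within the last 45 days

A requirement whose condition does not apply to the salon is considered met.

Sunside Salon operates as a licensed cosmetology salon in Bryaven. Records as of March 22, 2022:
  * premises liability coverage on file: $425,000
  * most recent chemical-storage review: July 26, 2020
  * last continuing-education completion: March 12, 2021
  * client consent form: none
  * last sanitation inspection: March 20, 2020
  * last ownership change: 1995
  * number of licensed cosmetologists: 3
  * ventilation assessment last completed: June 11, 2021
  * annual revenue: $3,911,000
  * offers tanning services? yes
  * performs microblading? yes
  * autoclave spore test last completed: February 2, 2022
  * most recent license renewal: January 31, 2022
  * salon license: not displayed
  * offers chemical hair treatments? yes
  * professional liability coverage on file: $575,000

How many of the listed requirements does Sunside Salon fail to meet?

1. condition 'offers tanning services' holds; licensed cosmetologists 3 < 8 → not met
2. client consent form absent → not met
3. license renewal 50 days ago vs limit 45 → not met
4. premises liability coverage $425,000 < $450,000 → not met
5. salon license absent → not met
6. condition 'performs microblading' holds; sanitation inspection 732 days ago vs limit 540 → not met
7. professional liability coverage $575,000 < $850,000 → not met
8. condition 'offers chemical hair treatments' holds; chemical-storage review 604 days ago vs limit 540 → not met
9. continuing-education completion 375 days ago vs limit 365 → not met
10. ventilation assessment 284 days ago vs limit 270 → not met
11. autoclave spore test 48 days ago vs limit 45 → not met
Not met: 11 of 11

11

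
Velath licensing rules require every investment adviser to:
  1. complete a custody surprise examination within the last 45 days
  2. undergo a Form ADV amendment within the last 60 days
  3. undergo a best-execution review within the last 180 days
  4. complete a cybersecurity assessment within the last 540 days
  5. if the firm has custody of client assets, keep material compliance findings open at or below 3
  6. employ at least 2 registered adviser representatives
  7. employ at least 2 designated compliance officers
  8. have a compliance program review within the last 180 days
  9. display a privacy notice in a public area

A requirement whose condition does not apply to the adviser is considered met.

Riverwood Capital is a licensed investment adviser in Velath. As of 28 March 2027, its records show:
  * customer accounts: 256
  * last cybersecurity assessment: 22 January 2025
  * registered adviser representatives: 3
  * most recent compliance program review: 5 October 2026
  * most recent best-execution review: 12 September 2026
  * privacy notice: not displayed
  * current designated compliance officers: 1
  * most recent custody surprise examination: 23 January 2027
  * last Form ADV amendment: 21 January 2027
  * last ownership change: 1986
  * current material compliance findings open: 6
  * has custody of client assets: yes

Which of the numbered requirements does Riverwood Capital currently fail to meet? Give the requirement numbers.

1, 2, 3, 4, 5, 7, 9

1. custody surprise examination 64 days ago vs limit 45 → not met
2. Form ADV amendment 66 days ago vs limit 60 → not met
3. best-execution review 197 days ago vs limit 180 → not met
4. cybersecurity assessment 795 days ago vs limit 540 → not met
5. condition 'has custody of client assets' holds; material compliance findings open 6 > 3 → not met
6. registered adviser representatives 3 ≥ 2 → met
7. designated compliance officers 1 < 2 → not met
8. compliance program review 174 days ago vs limit 180 → met
9. privacy notice absent → not met
Not met: 1, 2, 3, 4, 5, 7, 9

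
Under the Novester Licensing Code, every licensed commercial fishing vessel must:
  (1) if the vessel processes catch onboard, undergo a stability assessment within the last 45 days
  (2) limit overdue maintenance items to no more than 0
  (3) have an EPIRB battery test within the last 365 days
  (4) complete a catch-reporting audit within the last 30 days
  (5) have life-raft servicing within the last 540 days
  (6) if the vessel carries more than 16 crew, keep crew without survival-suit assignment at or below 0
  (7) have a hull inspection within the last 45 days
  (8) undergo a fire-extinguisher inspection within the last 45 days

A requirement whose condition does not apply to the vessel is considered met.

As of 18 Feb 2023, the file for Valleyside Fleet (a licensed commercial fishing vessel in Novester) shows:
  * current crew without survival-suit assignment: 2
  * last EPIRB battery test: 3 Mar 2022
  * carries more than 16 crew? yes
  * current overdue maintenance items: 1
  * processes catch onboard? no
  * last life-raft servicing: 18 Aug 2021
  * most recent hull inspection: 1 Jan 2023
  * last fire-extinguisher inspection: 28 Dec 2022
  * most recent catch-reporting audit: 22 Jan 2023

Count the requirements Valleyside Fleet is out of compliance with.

1. condition 'processes catch onboard' does not hold → requirement n/a → met
2. overdue maintenance items 1 > 0 → not met
3. EPIRB battery test 352 days ago vs limit 365 → met
4. catch-reporting audit 27 days ago vs limit 30 → met
5. life-raft servicing 549 days ago vs limit 540 → not met
6. condition 'carries more than 16 crew' holds; crew without survival-suit assignment 2 > 0 → not met
7. hull inspection 48 days ago vs limit 45 → not met
8. fire-extinguisher inspection 52 days ago vs limit 45 → not met
Not met: 5 of 8

5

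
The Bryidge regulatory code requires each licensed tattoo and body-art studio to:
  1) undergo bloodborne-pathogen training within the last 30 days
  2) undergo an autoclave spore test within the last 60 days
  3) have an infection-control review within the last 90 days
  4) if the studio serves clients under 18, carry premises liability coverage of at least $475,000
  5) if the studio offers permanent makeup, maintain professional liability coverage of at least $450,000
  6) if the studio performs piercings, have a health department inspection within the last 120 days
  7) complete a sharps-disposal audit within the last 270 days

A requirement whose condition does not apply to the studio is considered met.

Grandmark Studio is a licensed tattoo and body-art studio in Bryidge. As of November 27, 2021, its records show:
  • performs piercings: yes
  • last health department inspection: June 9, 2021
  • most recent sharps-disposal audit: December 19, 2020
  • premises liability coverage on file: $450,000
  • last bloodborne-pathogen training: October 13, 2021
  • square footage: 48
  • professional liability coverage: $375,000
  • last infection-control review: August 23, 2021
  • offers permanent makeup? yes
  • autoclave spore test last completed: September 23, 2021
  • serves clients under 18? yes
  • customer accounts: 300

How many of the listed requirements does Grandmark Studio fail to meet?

7

1. bloodborne-pathogen training 45 days ago vs limit 30 → not met
2. autoclave spore test 65 days ago vs limit 60 → not met
3. infection-control review 96 days ago vs limit 90 → not met
4. condition 'serves clients under 18' holds; premises liability coverage $450,000 < $475,000 → not met
5. condition 'offers permanent makeup' holds; professional liability coverage $375,000 < $450,000 → not met
6. condition 'performs piercings' holds; health department inspection 171 days ago vs limit 120 → not met
7. sharps-disposal audit 343 days ago vs limit 270 → not met
Not met: 7 of 7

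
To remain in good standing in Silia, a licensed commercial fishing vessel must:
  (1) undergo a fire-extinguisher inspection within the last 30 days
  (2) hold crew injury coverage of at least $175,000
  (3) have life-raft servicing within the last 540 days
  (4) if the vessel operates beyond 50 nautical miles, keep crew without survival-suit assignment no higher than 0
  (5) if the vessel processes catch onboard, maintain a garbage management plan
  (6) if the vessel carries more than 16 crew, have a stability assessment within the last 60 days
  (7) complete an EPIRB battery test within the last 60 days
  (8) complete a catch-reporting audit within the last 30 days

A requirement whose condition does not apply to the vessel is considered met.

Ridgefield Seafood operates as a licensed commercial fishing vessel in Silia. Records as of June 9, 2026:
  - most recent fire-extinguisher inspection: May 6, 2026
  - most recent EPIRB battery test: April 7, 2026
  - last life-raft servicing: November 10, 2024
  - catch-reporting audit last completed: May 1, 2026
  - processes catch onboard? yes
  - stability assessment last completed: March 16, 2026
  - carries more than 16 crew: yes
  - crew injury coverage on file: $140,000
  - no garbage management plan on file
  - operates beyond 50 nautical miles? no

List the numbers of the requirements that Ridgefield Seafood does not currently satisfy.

1, 2, 3, 5, 6, 7, 8

1. fire-extinguisher inspection 34 days ago vs limit 30 → not met
2. crew injury coverage $140,000 < $175,000 → not met
3. life-raft servicing 576 days ago vs limit 540 → not met
4. condition 'operates beyond 50 nautical miles' does not hold → requirement n/a → met
5. condition 'processes catch onboard' holds; garbage management plan absent → not met
6. condition 'carries more than 16 crew' holds; stability assessment 85 days ago vs limit 60 → not met
7. EPIRB battery test 63 days ago vs limit 60 → not met
8. catch-reporting audit 39 days ago vs limit 30 → not met
Not met: 1, 2, 3, 5, 6, 7, 8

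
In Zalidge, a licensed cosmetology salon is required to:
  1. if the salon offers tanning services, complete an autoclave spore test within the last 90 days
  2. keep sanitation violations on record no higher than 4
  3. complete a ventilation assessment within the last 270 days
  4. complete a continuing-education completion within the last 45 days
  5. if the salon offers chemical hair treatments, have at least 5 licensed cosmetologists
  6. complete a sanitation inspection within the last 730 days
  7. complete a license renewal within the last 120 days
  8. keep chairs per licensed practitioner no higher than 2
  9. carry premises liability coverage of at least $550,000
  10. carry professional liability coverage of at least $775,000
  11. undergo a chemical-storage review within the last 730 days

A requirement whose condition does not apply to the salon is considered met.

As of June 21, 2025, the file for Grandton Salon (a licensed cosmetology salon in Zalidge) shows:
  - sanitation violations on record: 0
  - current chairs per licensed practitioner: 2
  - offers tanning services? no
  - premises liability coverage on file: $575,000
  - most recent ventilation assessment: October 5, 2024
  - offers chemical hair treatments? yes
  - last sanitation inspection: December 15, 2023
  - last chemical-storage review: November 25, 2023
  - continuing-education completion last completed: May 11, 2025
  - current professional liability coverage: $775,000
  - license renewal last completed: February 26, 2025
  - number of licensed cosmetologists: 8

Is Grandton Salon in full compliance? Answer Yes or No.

1. condition 'offers tanning services' does not hold → requirement n/a → met
2. sanitation violations on record 0 ≤ 4 → met
3. ventilation assessment 259 days ago vs limit 270 → met
4. continuing-education completion 41 days ago vs limit 45 → met
5. condition 'offers chemical hair treatments' holds; licensed cosmetologists 8 ≥ 5 → met
6. sanitation inspection 554 days ago vs limit 730 → met
7. license renewal 115 days ago vs limit 120 → met
8. chairs per licensed practitioner 2 ≤ 2 → met
9. premises liability coverage $575,000 ≥ $550,000 → met
10. professional liability coverage $775,000 ≥ $775,000 → met
11. chemical-storage review 574 days ago vs limit 730 → met
All met.

Yes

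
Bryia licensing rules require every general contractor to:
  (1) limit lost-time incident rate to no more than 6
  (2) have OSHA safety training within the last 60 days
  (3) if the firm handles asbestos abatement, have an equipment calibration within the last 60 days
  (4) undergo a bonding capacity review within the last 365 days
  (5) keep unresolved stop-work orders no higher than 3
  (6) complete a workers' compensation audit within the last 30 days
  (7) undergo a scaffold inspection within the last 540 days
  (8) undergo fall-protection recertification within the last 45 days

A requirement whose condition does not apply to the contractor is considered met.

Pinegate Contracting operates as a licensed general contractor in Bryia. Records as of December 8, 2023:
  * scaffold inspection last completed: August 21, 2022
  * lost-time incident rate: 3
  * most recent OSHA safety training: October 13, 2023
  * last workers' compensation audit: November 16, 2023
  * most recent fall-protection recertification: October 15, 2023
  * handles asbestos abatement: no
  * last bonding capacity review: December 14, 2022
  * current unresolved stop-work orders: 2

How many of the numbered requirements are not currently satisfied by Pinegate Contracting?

1. lost-time incident rate 3 ≤ 6 → met
2. OSHA safety training 56 days ago vs limit 60 → met
3. condition 'handles asbestos abatement' does not hold → requirement n/a → met
4. bonding capacity review 359 days ago vs limit 365 → met
5. unresolved stop-work orders 2 ≤ 3 → met
6. workers' compensation audit 22 days ago vs limit 30 → met
7. scaffold inspection 474 days ago vs limit 540 → met
8. fall-protection recertification 54 days ago vs limit 45 → not met
Not met: 1 of 8

1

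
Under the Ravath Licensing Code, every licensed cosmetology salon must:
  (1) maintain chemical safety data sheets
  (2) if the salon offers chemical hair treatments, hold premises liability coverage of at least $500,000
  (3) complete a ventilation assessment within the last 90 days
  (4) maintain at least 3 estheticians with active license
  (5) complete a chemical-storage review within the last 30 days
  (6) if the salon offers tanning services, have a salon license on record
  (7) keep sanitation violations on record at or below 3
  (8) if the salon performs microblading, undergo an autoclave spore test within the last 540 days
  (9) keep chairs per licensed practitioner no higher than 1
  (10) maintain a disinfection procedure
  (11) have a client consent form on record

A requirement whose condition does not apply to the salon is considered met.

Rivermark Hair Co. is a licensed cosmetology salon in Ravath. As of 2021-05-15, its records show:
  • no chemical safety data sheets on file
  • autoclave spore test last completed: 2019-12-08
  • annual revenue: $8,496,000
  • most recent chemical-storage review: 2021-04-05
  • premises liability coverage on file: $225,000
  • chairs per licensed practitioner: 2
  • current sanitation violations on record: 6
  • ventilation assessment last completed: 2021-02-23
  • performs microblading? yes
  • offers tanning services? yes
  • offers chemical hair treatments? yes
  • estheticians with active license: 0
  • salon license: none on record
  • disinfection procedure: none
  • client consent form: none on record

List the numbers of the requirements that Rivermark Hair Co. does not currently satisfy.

1. chemical safety data sheets absent → not met
2. condition 'offers chemical hair treatments' holds; premises liability coverage $225,000 < $500,000 → not met
3. ventilation assessment 81 days ago vs limit 90 → met
4. estheticians with active license 0 < 3 → not met
5. chemical-storage review 40 days ago vs limit 30 → not met
6. condition 'offers tanning services' holds; salon license absent → not met
7. sanitation violations on record 6 > 3 → not met
8. condition 'performs microblading' holds; autoclave spore test 524 days ago vs limit 540 → met
9. chairs per licensed practitioner 2 > 1 → not met
10. disinfection procedure absent → not met
11. client consent form absent → not met
Not met: 1, 2, 4, 5, 6, 7, 9, 10, 11

1, 2, 4, 5, 6, 7, 9, 10, 11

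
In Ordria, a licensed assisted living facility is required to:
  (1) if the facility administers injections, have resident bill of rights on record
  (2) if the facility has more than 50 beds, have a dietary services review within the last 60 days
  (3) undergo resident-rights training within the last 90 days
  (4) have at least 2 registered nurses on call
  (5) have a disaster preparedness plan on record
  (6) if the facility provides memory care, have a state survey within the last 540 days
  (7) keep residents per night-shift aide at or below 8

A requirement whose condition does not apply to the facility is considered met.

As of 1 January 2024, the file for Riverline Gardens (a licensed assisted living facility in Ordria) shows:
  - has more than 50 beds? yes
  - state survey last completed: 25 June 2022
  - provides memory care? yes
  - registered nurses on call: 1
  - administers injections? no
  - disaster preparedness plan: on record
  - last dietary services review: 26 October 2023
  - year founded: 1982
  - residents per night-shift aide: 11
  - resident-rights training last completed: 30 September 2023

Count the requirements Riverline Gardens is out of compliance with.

5

1. condition 'administers injections' does not hold → requirement n/a → met
2. condition 'has more than 50 beds' holds; dietary services review 67 days ago vs limit 60 → not met
3. resident-rights training 93 days ago vs limit 90 → not met
4. registered nurses on call 1 < 2 → not met
5. disaster preparedness plan present → met
6. condition 'provides memory care' holds; state survey 555 days ago vs limit 540 → not met
7. residents per night-shift aide 11 > 8 → not met
Not met: 5 of 7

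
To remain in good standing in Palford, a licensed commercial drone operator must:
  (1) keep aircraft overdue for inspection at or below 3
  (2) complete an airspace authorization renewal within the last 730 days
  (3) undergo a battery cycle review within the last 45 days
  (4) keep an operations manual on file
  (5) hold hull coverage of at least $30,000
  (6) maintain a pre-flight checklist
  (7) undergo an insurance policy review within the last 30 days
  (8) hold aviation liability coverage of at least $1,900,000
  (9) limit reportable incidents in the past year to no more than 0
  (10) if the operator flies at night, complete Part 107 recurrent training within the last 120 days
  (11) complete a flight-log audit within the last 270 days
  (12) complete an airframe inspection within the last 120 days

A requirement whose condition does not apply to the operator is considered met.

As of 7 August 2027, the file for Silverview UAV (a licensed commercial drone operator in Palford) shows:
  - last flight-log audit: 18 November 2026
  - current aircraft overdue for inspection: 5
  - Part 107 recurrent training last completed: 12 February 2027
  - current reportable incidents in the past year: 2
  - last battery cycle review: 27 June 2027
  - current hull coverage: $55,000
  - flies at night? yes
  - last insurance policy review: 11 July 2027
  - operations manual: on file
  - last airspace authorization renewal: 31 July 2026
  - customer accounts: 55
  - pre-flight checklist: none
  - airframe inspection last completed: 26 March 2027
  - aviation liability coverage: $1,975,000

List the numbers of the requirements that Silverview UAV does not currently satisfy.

1, 6, 9, 10, 12

1. aircraft overdue for inspection 5 > 3 → not met
2. airspace authorization renewal 372 days ago vs limit 730 → met
3. battery cycle review 41 days ago vs limit 45 → met
4. operations manual present → met
5. hull coverage $55,000 ≥ $30,000 → met
6. pre-flight checklist absent → not met
7. insurance policy review 27 days ago vs limit 30 → met
8. aviation liability coverage $1,975,000 ≥ $1,900,000 → met
9. reportable incidents in the past year 2 > 0 → not met
10. condition 'flies at night' holds; Part 107 recurrent training 176 days ago vs limit 120 → not met
11. flight-log audit 262 days ago vs limit 270 → met
12. airframe inspection 134 days ago vs limit 120 → not met
Not met: 1, 6, 9, 10, 12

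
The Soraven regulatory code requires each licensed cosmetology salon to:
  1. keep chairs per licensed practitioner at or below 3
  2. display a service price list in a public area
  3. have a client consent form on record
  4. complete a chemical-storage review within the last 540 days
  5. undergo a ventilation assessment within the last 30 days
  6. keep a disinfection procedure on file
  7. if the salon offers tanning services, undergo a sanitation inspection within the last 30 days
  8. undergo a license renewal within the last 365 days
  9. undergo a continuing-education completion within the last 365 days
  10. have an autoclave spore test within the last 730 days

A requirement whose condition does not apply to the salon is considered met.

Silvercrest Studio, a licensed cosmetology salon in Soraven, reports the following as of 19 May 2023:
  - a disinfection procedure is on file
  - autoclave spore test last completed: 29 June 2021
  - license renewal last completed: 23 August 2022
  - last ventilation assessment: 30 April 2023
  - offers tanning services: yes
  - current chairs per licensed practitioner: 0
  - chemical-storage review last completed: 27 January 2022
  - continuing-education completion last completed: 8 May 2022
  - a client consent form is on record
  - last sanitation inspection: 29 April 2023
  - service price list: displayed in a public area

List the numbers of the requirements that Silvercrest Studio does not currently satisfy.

1. chairs per licensed practitioner 0 ≤ 3 → met
2. service price list present → met
3. client consent form present → met
4. chemical-storage review 477 days ago vs limit 540 → met
5. ventilation assessment 19 days ago vs limit 30 → met
6. disinfection procedure present → met
7. condition 'offers tanning services' holds; sanitation inspection 20 days ago vs limit 30 → met
8. license renewal 269 days ago vs limit 365 → met
9. continuing-education completion 376 days ago vs limit 365 → not met
10. autoclave spore test 689 days ago vs limit 730 → met
Not met: 9

9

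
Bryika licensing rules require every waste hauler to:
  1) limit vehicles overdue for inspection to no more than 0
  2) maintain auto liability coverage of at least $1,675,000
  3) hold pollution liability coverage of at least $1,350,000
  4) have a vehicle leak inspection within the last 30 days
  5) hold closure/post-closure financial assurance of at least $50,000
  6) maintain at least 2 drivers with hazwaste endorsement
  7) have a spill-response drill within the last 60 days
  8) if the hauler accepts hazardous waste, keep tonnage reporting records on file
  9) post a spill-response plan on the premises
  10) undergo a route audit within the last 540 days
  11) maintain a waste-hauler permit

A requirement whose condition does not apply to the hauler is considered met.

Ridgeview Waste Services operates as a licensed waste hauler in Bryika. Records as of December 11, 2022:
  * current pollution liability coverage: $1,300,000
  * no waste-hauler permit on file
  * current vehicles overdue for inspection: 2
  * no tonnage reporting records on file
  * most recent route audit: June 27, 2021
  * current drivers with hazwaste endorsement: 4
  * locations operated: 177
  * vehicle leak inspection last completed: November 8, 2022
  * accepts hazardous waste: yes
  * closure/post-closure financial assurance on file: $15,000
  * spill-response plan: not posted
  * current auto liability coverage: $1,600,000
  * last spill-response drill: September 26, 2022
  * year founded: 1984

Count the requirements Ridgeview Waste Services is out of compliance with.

9

1. vehicles overdue for inspection 2 > 0 → not met
2. auto liability coverage $1,600,000 < $1,675,000 → not met
3. pollution liability coverage $1,300,000 < $1,350,000 → not met
4. vehicle leak inspection 33 days ago vs limit 30 → not met
5. closure/post-closure financial assurance $15,000 < $50,000 → not met
6. drivers with hazwaste endorsement 4 ≥ 2 → met
7. spill-response drill 76 days ago vs limit 60 → not met
8. condition 'accepts hazardous waste' holds; tonnage reporting records absent → not met
9. spill-response plan absent → not met
10. route audit 532 days ago vs limit 540 → met
11. waste-hauler permit absent → not met
Not met: 9 of 11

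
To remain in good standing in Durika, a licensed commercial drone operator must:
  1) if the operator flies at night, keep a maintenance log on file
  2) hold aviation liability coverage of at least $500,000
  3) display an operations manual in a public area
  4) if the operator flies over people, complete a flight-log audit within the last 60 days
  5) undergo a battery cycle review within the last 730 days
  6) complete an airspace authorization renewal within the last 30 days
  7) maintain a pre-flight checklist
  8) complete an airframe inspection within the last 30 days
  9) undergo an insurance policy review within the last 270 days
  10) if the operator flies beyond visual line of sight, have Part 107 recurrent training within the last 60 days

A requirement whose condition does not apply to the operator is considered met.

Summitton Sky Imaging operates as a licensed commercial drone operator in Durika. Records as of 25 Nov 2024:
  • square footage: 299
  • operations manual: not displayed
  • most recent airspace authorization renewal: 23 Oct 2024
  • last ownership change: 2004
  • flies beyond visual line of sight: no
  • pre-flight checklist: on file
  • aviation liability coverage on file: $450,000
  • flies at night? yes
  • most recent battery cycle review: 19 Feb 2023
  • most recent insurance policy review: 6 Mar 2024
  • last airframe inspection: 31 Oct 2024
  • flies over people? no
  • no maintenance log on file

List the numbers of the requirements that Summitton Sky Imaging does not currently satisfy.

1. condition 'flies at night' holds; maintenance log absent → not met
2. aviation liability coverage $450,000 < $500,000 → not met
3. operations manual absent → not met
4. condition 'flies over people' does not hold → requirement n/a → met
5. battery cycle review 645 days ago vs limit 730 → met
6. airspace authorization renewal 33 days ago vs limit 30 → not met
7. pre-flight checklist present → met
8. airframe inspection 25 days ago vs limit 30 → met
9. insurance policy review 264 days ago vs limit 270 → met
10. condition 'flies beyond visual line of sight' does not hold → requirement n/a → met
Not met: 1, 2, 3, 6

1, 2, 3, 6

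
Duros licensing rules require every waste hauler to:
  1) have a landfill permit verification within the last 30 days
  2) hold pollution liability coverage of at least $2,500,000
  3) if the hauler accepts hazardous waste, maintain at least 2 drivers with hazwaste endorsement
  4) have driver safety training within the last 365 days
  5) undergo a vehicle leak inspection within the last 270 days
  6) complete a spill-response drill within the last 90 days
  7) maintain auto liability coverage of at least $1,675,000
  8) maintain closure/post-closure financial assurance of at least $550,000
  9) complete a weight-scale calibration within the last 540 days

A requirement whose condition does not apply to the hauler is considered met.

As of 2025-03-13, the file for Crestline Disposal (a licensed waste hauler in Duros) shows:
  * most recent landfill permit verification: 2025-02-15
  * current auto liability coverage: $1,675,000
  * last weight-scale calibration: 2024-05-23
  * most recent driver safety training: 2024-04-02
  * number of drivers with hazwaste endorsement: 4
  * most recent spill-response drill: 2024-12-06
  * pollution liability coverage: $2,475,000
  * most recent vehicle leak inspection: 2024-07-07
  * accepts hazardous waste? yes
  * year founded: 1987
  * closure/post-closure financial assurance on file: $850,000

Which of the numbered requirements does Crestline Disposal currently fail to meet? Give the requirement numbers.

2, 6

1. landfill permit verification 26 days ago vs limit 30 → met
2. pollution liability coverage $2,475,000 < $2,500,000 → not met
3. condition 'accepts hazardous waste' holds; drivers with hazwaste endorsement 4 ≥ 2 → met
4. driver safety training 345 days ago vs limit 365 → met
5. vehicle leak inspection 249 days ago vs limit 270 → met
6. spill-response drill 97 days ago vs limit 90 → not met
7. auto liability coverage $1,675,000 ≥ $1,675,000 → met
8. closure/post-closure financial assurance $850,000 ≥ $550,000 → met
9. weight-scale calibration 294 days ago vs limit 540 → met
Not met: 2, 6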